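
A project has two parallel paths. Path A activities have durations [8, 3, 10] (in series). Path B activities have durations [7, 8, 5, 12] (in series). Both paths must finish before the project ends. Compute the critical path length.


Path A total = 8 + 3 + 10 = 21
Path B total = 7 + 8 + 5 + 12 = 32
Critical path = longest path = max(21, 32) = 32

32


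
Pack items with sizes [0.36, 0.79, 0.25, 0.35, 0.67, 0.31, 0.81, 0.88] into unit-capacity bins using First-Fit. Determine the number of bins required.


Place items sequentially using First-Fit:
  Item 0.36 -> new Bin 1
  Item 0.79 -> new Bin 2
  Item 0.25 -> Bin 1 (now 0.61)
  Item 0.35 -> Bin 1 (now 0.96)
  Item 0.67 -> new Bin 3
  Item 0.31 -> Bin 3 (now 0.98)
  Item 0.81 -> new Bin 4
  Item 0.88 -> new Bin 5
Total bins used = 5

5


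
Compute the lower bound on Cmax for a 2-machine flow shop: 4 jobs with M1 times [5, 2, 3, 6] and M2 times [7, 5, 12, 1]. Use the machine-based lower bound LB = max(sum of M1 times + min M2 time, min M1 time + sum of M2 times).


LB1 = sum(M1 times) + min(M2 times) = 16 + 1 = 17
LB2 = min(M1 times) + sum(M2 times) = 2 + 25 = 27
Lower bound = max(LB1, LB2) = max(17, 27) = 27

27


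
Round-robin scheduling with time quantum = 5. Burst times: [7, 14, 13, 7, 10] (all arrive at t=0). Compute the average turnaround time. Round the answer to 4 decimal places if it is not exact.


Time quantum = 5
Execution trace:
  J1 runs 5 units, time = 5
  J2 runs 5 units, time = 10
  J3 runs 5 units, time = 15
  J4 runs 5 units, time = 20
  J5 runs 5 units, time = 25
  J1 runs 2 units, time = 27
  J2 runs 5 units, time = 32
  J3 runs 5 units, time = 37
  J4 runs 2 units, time = 39
  J5 runs 5 units, time = 44
  J2 runs 4 units, time = 48
  J3 runs 3 units, time = 51
Finish times: [27, 48, 51, 39, 44]
Average turnaround = 209/5 = 41.8

41.8


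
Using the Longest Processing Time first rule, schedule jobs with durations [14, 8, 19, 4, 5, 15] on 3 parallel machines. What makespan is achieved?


Sort jobs in decreasing order (LPT): [19, 15, 14, 8, 5, 4]
Assign each job to the least loaded machine:
  Machine 1: jobs [19, 4], load = 23
  Machine 2: jobs [15, 5], load = 20
  Machine 3: jobs [14, 8], load = 22
Makespan = max load = 23

23


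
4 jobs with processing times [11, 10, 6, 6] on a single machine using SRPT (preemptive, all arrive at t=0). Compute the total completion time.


Since all jobs arrive at t=0, SRPT equals SPT ordering.
SPT order: [6, 6, 10, 11]
Completion times:
  Job 1: p=6, C=6
  Job 2: p=6, C=12
  Job 3: p=10, C=22
  Job 4: p=11, C=33
Total completion time = 6 + 12 + 22 + 33 = 73

73


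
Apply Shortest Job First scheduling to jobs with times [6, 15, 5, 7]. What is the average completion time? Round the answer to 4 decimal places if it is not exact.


SJF order (ascending): [5, 6, 7, 15]
Completion times:
  Job 1: burst=5, C=5
  Job 2: burst=6, C=11
  Job 3: burst=7, C=18
  Job 4: burst=15, C=33
Average completion = 67/4 = 16.75

16.75


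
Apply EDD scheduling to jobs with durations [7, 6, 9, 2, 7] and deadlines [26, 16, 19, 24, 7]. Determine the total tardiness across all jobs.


Sort by due date (EDD order): [(7, 7), (6, 16), (9, 19), (2, 24), (7, 26)]
Compute completion times and tardiness:
  Job 1: p=7, d=7, C=7, tardiness=max(0,7-7)=0
  Job 2: p=6, d=16, C=13, tardiness=max(0,13-16)=0
  Job 3: p=9, d=19, C=22, tardiness=max(0,22-19)=3
  Job 4: p=2, d=24, C=24, tardiness=max(0,24-24)=0
  Job 5: p=7, d=26, C=31, tardiness=max(0,31-26)=5
Total tardiness = 8

8


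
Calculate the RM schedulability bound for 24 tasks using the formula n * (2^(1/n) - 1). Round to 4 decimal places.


Compute 2^(1/24) = 1.0293022366
Subtract 1: 1.0293022366 - 1 = 0.0293022366
Multiply by n: 24 * 0.0293022366 = 0.7032536784
Round to 4 dp: 0.7033

0.7033


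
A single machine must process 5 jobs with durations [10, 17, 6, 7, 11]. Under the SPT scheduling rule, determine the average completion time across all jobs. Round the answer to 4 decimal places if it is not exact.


Sort jobs by processing time (SPT order): [6, 7, 10, 11, 17]
Compute completion times sequentially:
  Job 1: processing = 6, completes at 6
  Job 2: processing = 7, completes at 13
  Job 3: processing = 10, completes at 23
  Job 4: processing = 11, completes at 34
  Job 5: processing = 17, completes at 51
Sum of completion times = 127
Average completion time = 127/5 = 25.4

25.4


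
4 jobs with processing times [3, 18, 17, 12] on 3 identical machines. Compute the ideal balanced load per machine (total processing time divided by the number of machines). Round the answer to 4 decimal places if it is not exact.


Total processing time = 3 + 18 + 17 + 12 = 50
Number of machines = 3
Ideal balanced load = 50 / 3 = 16.6667

16.6667


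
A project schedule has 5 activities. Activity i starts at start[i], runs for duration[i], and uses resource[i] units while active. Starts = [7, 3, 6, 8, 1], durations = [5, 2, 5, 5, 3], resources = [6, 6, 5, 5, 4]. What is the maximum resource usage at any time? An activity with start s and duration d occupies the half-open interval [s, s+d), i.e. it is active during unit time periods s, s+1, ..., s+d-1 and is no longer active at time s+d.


Each activity i is active on [start_i, start_i + duration_i).
Compute total resource usage per time slot:
  t=0: active resources = [], total = 0
  t=1: active resources = [4], total = 4
  t=2: active resources = [4], total = 4
  t=3: active resources = [6, 4], total = 10
  t=4: active resources = [6], total = 6
  t=5: active resources = [], total = 0
  t=6: active resources = [5], total = 5
  t=7: active resources = [6, 5], total = 11
  t=8: active resources = [6, 5, 5], total = 16
  t=9: active resources = [6, 5, 5], total = 16
  t=10: active resources = [6, 5, 5], total = 16
  t=11: active resources = [6, 5], total = 11
  t=12: active resources = [5], total = 5
Peak resource demand = 16

16


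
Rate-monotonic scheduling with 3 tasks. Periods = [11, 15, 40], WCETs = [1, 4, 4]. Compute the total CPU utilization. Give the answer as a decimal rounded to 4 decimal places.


Compute individual utilizations (exact fractions):
  Task 1: C/T = 1/11 (approx. 0.0909)
  Task 2: C/T = 4/15 (approx. 0.2667)
  Task 3: C/T = 4/40 = 1/10 (approx. 0.1)
Total utilization U = 1/11 + 4/15 + 1/10 = 151/330
Rounded to 4 decimal places: U = 0.4576
RM (Liu & Layland) bound for 3 tasks = 0.779763; compare with U = 151/330 (approx. 0.457576)
U <= bound, so schedulable by RM sufficient condition.

0.4576


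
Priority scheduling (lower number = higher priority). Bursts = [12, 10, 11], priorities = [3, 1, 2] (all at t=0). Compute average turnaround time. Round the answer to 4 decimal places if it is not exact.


Sort by priority (ascending = highest first):
Order: [(1, 10), (2, 11), (3, 12)]
Completion times:
  Priority 1, burst=10, C=10
  Priority 2, burst=11, C=21
  Priority 3, burst=12, C=33
Average turnaround = 64/3 = 21.3333

21.3333


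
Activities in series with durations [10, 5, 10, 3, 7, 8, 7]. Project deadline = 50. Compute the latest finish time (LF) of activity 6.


LF(activity 6) = deadline - sum of successor durations
Successors: activities 7 through 7 with durations [7]
Sum of successor durations = 7
LF = 50 - 7 = 43

43


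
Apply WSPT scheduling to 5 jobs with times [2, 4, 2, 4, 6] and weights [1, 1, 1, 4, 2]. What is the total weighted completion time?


Compute p/w ratios and sort ascending (WSPT): [(4, 4), (2, 1), (2, 1), (6, 2), (4, 1)]
Compute weighted completion times:
  Job (p=4,w=4): C=4, w*C=4*4=16
  Job (p=2,w=1): C=6, w*C=1*6=6
  Job (p=2,w=1): C=8, w*C=1*8=8
  Job (p=6,w=2): C=14, w*C=2*14=28
  Job (p=4,w=1): C=18, w*C=1*18=18
Total weighted completion time = 76

76


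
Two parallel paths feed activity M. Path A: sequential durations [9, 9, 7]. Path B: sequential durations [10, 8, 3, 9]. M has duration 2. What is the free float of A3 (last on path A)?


ES(A3) = sum of predecessors on chain A = 18
EF(A3) = ES + duration = 18 + 7 = 25
Successor of A3 is M. ES(M) = max(sum(A), sum(B)) = max(25, 30) = 30
Free float = ES(successor) - EF(current) = 30 - 25 = 5

5


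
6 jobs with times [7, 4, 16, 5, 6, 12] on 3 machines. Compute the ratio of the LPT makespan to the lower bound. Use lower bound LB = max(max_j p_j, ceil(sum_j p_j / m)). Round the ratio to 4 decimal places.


LPT order: [16, 12, 7, 6, 5, 4]
Machine loads after assignment: [16, 17, 17]
LPT makespan = 17
Lower bound = max(max_job, ceil(total/3)) = max(16, 17) = 17
Ratio = 17 / 17 = 1.0

1.0


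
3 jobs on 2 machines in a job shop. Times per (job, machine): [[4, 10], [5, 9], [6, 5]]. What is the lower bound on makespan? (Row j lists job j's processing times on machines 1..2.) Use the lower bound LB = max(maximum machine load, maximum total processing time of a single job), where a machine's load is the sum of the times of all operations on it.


Machine loads:
  Machine 1: 4 + 5 + 6 = 15
  Machine 2: 10 + 9 + 5 = 24
Max machine load = 24
Job totals:
  Job 1: 14
  Job 2: 14
  Job 3: 11
Max job total = 14
Lower bound = max(24, 14) = 24

24


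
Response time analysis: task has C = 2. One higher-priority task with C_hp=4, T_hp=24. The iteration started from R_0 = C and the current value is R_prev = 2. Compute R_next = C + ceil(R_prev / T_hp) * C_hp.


R_next = C + ceil(R_prev / T_hp) * C_hp
ceil(2 / 24) = ceil(0.0833) = 1
Interference = 1 * 4 = 4
R_next = 2 + 4 = 6

6


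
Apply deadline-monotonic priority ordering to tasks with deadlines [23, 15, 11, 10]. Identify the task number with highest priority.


Sort tasks by relative deadline (ascending):
  Task 4: deadline = 10
  Task 3: deadline = 11
  Task 2: deadline = 15
  Task 1: deadline = 23
Priority order (highest first): [4, 3, 2, 1]
Highest priority task = 4

4


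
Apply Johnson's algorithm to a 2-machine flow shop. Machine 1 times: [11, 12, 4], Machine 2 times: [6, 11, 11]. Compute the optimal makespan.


Apply Johnson's rule:
  Group 1 (a <= b): [(3, 4, 11)]
  Group 2 (a > b): [(2, 12, 11), (1, 11, 6)]
Optimal job order: [3, 2, 1]
Schedule:
  Job 3: M1 done at 4, M2 done at 15
  Job 2: M1 done at 16, M2 done at 27
  Job 1: M1 done at 27, M2 done at 33
Makespan = 33

33


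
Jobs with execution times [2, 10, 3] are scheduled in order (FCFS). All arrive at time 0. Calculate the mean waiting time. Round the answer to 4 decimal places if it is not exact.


FCFS order (as given): [2, 10, 3]
Waiting times:
  Job 1: wait = 0
  Job 2: wait = 2
  Job 3: wait = 12
Sum of waiting times = 14
Average waiting time = 14/3 = 4.6667

4.6667


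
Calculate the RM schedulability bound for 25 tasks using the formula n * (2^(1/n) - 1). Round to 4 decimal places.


Compute 2^(1/25) = 1.0281138267
Subtract 1: 1.0281138267 - 1 = 0.0281138267
Multiply by n: 25 * 0.0281138267 = 0.7028456675
Round to 4 dp: 0.7028

0.7028


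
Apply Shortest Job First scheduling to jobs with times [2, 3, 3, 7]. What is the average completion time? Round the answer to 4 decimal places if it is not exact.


SJF order (ascending): [2, 3, 3, 7]
Completion times:
  Job 1: burst=2, C=2
  Job 2: burst=3, C=5
  Job 3: burst=3, C=8
  Job 4: burst=7, C=15
Average completion = 30/4 = 7.5

7.5


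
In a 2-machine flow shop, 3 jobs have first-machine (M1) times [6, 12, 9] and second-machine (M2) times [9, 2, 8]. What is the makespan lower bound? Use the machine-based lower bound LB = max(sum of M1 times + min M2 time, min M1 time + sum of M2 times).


LB1 = sum(M1 times) + min(M2 times) = 27 + 2 = 29
LB2 = min(M1 times) + sum(M2 times) = 6 + 19 = 25
Lower bound = max(LB1, LB2) = max(29, 25) = 29

29


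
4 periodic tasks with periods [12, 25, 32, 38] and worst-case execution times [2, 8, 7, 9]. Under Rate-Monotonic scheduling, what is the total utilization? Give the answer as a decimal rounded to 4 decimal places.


Compute individual utilizations (exact fractions):
  Task 1: C/T = 2/12 = 1/6 (approx. 0.1667)
  Task 2: C/T = 8/25 (approx. 0.32)
  Task 3: C/T = 7/32 (approx. 0.2188)
  Task 4: C/T = 9/38 (approx. 0.2368)
Total utilization U = 1/6 + 8/25 + 7/32 + 9/38 = 42967/45600
Rounded to 4 decimal places: U = 0.9423
RM (Liu & Layland) bound for 4 tasks = 0.756828; compare with U = 42967/45600 (approx. 0.942259)
bound < U <= 1, so the RM sufficient condition is not met (inconclusive; an exact test such as response-time analysis is needed).

0.9423


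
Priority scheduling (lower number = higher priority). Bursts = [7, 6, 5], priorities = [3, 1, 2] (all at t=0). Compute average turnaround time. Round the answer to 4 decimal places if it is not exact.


Sort by priority (ascending = highest first):
Order: [(1, 6), (2, 5), (3, 7)]
Completion times:
  Priority 1, burst=6, C=6
  Priority 2, burst=5, C=11
  Priority 3, burst=7, C=18
Average turnaround = 35/3 = 11.6667

11.6667


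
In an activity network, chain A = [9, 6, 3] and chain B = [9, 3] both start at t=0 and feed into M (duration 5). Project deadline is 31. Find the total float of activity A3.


Forward pass: ES(A3) = sum of predecessors on chain A = 15
EF = ES + duration = 15 + 3 = 18
Backward pass: LF(M) = deadline = 31; LS(M) = 31 - 5 = 26
LF(A3) = LS(M) - sum(successors on chain A) = 26 - 0 = 26
LS = LF - duration = 26 - 3 = 23
Total float = LS - ES = 23 - 15 = 8

8


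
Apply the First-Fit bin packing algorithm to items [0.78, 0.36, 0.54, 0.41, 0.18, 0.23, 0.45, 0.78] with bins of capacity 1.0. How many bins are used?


Place items sequentially using First-Fit:
  Item 0.78 -> new Bin 1
  Item 0.36 -> new Bin 2
  Item 0.54 -> Bin 2 (now 0.9)
  Item 0.41 -> new Bin 3
  Item 0.18 -> Bin 1 (now 0.96)
  Item 0.23 -> Bin 3 (now 0.64)
  Item 0.45 -> new Bin 4
  Item 0.78 -> new Bin 5
Total bins used = 5

5


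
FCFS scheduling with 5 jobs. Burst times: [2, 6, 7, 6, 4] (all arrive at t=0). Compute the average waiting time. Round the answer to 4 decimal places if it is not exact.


FCFS order (as given): [2, 6, 7, 6, 4]
Waiting times:
  Job 1: wait = 0
  Job 2: wait = 2
  Job 3: wait = 8
  Job 4: wait = 15
  Job 5: wait = 21
Sum of waiting times = 46
Average waiting time = 46/5 = 9.2

9.2


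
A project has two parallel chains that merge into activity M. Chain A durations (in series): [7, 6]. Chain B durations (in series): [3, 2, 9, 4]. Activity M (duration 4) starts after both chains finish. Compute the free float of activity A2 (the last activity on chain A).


ES(A2) = sum of predecessors on chain A = 7
EF(A2) = ES + duration = 7 + 6 = 13
Successor of A2 is M. ES(M) = max(sum(A), sum(B)) = max(13, 18) = 18
Free float = ES(successor) - EF(current) = 18 - 13 = 5

5


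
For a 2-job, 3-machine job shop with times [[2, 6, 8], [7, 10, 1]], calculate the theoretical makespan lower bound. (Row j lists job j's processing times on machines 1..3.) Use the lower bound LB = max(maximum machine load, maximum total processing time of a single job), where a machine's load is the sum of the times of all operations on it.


Machine loads:
  Machine 1: 2 + 7 = 9
  Machine 2: 6 + 10 = 16
  Machine 3: 8 + 1 = 9
Max machine load = 16
Job totals:
  Job 1: 16
  Job 2: 18
Max job total = 18
Lower bound = max(16, 18) = 18

18


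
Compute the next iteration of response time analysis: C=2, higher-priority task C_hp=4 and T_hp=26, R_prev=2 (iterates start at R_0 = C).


R_next = C + ceil(R_prev / T_hp) * C_hp
ceil(2 / 26) = ceil(0.0769) = 1
Interference = 1 * 4 = 4
R_next = 2 + 4 = 6

6


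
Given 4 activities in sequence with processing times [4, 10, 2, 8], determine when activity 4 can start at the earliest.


Activity 4 starts after activities 1 through 3 complete.
Predecessor durations: [4, 10, 2]
ES = 4 + 10 + 2 = 16

16


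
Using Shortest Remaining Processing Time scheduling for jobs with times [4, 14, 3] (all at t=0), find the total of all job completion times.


Since all jobs arrive at t=0, SRPT equals SPT ordering.
SPT order: [3, 4, 14]
Completion times:
  Job 1: p=3, C=3
  Job 2: p=4, C=7
  Job 3: p=14, C=21
Total completion time = 3 + 7 + 21 = 31

31


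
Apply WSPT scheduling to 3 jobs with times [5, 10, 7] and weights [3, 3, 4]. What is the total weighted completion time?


Compute p/w ratios and sort ascending (WSPT): [(5, 3), (7, 4), (10, 3)]
Compute weighted completion times:
  Job (p=5,w=3): C=5, w*C=3*5=15
  Job (p=7,w=4): C=12, w*C=4*12=48
  Job (p=10,w=3): C=22, w*C=3*22=66
Total weighted completion time = 129

129


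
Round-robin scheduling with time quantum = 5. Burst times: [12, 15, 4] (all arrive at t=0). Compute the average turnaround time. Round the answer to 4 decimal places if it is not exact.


Time quantum = 5
Execution trace:
  J1 runs 5 units, time = 5
  J2 runs 5 units, time = 10
  J3 runs 4 units, time = 14
  J1 runs 5 units, time = 19
  J2 runs 5 units, time = 24
  J1 runs 2 units, time = 26
  J2 runs 5 units, time = 31
Finish times: [26, 31, 14]
Average turnaround = 71/3 = 23.6667

23.6667


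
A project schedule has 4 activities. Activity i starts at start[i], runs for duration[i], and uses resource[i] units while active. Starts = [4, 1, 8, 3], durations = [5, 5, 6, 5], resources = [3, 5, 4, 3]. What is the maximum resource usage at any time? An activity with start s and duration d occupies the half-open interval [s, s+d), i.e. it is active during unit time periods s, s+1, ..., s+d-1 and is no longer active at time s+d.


Each activity i is active on [start_i, start_i + duration_i).
Compute total resource usage per time slot:
  t=0: active resources = [], total = 0
  t=1: active resources = [5], total = 5
  t=2: active resources = [5], total = 5
  t=3: active resources = [5, 3], total = 8
  t=4: active resources = [3, 5, 3], total = 11
  t=5: active resources = [3, 5, 3], total = 11
  t=6: active resources = [3, 3], total = 6
  t=7: active resources = [3, 3], total = 6
  t=8: active resources = [3, 4], total = 7
  t=9: active resources = [4], total = 4
  t=10: active resources = [4], total = 4
  t=11: active resources = [4], total = 4
  t=12: active resources = [4], total = 4
  t=13: active resources = [4], total = 4
Peak resource demand = 11

11


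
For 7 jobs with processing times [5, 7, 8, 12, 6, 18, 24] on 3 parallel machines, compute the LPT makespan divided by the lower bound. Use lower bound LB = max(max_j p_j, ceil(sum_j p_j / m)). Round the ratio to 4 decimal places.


LPT order: [24, 18, 12, 8, 7, 6, 5]
Machine loads after assignment: [29, 25, 26]
LPT makespan = 29
Lower bound = max(max_job, ceil(total/3)) = max(24, 27) = 27
Ratio = 29 / 27 = 1.0741

1.0741


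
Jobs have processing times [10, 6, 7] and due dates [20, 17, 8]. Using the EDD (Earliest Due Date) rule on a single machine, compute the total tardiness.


Sort by due date (EDD order): [(7, 8), (6, 17), (10, 20)]
Compute completion times and tardiness:
  Job 1: p=7, d=8, C=7, tardiness=max(0,7-8)=0
  Job 2: p=6, d=17, C=13, tardiness=max(0,13-17)=0
  Job 3: p=10, d=20, C=23, tardiness=max(0,23-20)=3
Total tardiness = 3

3


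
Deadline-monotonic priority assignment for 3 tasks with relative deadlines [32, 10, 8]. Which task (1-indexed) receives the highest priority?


Sort tasks by relative deadline (ascending):
  Task 3: deadline = 8
  Task 2: deadline = 10
  Task 1: deadline = 32
Priority order (highest first): [3, 2, 1]
Highest priority task = 3

3


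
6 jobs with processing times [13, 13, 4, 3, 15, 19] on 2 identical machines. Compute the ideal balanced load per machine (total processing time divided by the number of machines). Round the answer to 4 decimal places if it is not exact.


Total processing time = 13 + 13 + 4 + 3 + 15 + 19 = 67
Number of machines = 2
Ideal balanced load = 67 / 2 = 33.5

33.5


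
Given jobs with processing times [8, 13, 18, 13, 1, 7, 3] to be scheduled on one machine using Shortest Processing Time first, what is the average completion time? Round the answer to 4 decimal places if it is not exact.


Sort jobs by processing time (SPT order): [1, 3, 7, 8, 13, 13, 18]
Compute completion times sequentially:
  Job 1: processing = 1, completes at 1
  Job 2: processing = 3, completes at 4
  Job 3: processing = 7, completes at 11
  Job 4: processing = 8, completes at 19
  Job 5: processing = 13, completes at 32
  Job 6: processing = 13, completes at 45
  Job 7: processing = 18, completes at 63
Sum of completion times = 175
Average completion time = 175/7 = 25.0

25.0


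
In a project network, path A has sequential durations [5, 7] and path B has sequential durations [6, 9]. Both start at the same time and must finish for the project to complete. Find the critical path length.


Path A total = 5 + 7 = 12
Path B total = 6 + 9 = 15
Critical path = longest path = max(12, 15) = 15

15


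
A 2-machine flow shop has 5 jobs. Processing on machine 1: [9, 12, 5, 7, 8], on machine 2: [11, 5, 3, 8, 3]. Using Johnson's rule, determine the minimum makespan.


Apply Johnson's rule:
  Group 1 (a <= b): [(4, 7, 8), (1, 9, 11)]
  Group 2 (a > b): [(2, 12, 5), (3, 5, 3), (5, 8, 3)]
Optimal job order: [4, 1, 2, 3, 5]
Schedule:
  Job 4: M1 done at 7, M2 done at 15
  Job 1: M1 done at 16, M2 done at 27
  Job 2: M1 done at 28, M2 done at 33
  Job 3: M1 done at 33, M2 done at 36
  Job 5: M1 done at 41, M2 done at 44
Makespan = 44

44


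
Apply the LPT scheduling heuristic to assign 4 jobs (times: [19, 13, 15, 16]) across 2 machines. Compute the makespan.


Sort jobs in decreasing order (LPT): [19, 16, 15, 13]
Assign each job to the least loaded machine:
  Machine 1: jobs [19, 13], load = 32
  Machine 2: jobs [16, 15], load = 31
Makespan = max load = 32

32


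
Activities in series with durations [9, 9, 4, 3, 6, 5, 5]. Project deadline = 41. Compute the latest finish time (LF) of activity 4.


LF(activity 4) = deadline - sum of successor durations
Successors: activities 5 through 7 with durations [6, 5, 5]
Sum of successor durations = 16
LF = 41 - 16 = 25

25


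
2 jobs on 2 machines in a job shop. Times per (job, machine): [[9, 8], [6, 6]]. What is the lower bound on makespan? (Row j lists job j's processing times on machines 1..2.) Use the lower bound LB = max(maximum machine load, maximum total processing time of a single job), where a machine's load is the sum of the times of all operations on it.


Machine loads:
  Machine 1: 9 + 6 = 15
  Machine 2: 8 + 6 = 14
Max machine load = 15
Job totals:
  Job 1: 17
  Job 2: 12
Max job total = 17
Lower bound = max(15, 17) = 17

17


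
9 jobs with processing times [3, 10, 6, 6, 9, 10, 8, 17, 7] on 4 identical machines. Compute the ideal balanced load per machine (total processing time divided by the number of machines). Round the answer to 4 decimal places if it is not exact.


Total processing time = 3 + 10 + 6 + 6 + 9 + 10 + 8 + 17 + 7 = 76
Number of machines = 4
Ideal balanced load = 76 / 4 = 19.0

19.0


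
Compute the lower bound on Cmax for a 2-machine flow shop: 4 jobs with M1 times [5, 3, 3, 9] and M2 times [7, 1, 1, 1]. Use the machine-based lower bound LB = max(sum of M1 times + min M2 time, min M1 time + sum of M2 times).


LB1 = sum(M1 times) + min(M2 times) = 20 + 1 = 21
LB2 = min(M1 times) + sum(M2 times) = 3 + 10 = 13
Lower bound = max(LB1, LB2) = max(21, 13) = 21

21


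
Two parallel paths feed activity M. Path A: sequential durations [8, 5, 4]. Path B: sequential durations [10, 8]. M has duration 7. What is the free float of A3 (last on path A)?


ES(A3) = sum of predecessors on chain A = 13
EF(A3) = ES + duration = 13 + 4 = 17
Successor of A3 is M. ES(M) = max(sum(A), sum(B)) = max(17, 18) = 18
Free float = ES(successor) - EF(current) = 18 - 17 = 1

1


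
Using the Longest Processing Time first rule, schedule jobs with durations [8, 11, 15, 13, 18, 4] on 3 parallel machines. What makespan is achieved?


Sort jobs in decreasing order (LPT): [18, 15, 13, 11, 8, 4]
Assign each job to the least loaded machine:
  Machine 1: jobs [18, 4], load = 22
  Machine 2: jobs [15, 8], load = 23
  Machine 3: jobs [13, 11], load = 24
Makespan = max load = 24

24


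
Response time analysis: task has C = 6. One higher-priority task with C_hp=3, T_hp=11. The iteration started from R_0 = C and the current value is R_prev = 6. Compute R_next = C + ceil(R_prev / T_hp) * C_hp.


R_next = C + ceil(R_prev / T_hp) * C_hp
ceil(6 / 11) = ceil(0.5455) = 1
Interference = 1 * 3 = 3
R_next = 6 + 3 = 9

9


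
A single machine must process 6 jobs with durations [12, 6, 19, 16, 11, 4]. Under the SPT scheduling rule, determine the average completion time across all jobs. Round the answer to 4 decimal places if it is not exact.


Sort jobs by processing time (SPT order): [4, 6, 11, 12, 16, 19]
Compute completion times sequentially:
  Job 1: processing = 4, completes at 4
  Job 2: processing = 6, completes at 10
  Job 3: processing = 11, completes at 21
  Job 4: processing = 12, completes at 33
  Job 5: processing = 16, completes at 49
  Job 6: processing = 19, completes at 68
Sum of completion times = 185
Average completion time = 185/6 = 30.8333

30.8333


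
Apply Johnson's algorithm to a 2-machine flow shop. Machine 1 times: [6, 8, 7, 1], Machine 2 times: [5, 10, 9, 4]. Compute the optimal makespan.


Apply Johnson's rule:
  Group 1 (a <= b): [(4, 1, 4), (3, 7, 9), (2, 8, 10)]
  Group 2 (a > b): [(1, 6, 5)]
Optimal job order: [4, 3, 2, 1]
Schedule:
  Job 4: M1 done at 1, M2 done at 5
  Job 3: M1 done at 8, M2 done at 17
  Job 2: M1 done at 16, M2 done at 27
  Job 1: M1 done at 22, M2 done at 32
Makespan = 32

32


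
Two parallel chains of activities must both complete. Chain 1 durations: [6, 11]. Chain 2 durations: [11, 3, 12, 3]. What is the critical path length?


Path A total = 6 + 11 = 17
Path B total = 11 + 3 + 12 + 3 = 29
Critical path = longest path = max(17, 29) = 29

29


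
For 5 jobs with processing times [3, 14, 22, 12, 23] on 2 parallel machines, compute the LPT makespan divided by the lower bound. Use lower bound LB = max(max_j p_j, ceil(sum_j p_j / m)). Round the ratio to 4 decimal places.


LPT order: [23, 22, 14, 12, 3]
Machine loads after assignment: [38, 36]
LPT makespan = 38
Lower bound = max(max_job, ceil(total/2)) = max(23, 37) = 37
Ratio = 38 / 37 = 1.027

1.027


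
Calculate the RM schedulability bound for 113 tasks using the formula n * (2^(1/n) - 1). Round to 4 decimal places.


Compute 2^(1/113) = 1.0061528976
Subtract 1: 1.0061528976 - 1 = 0.0061528976
Multiply by n: 113 * 0.0061528976 = 0.6952774288
Round to 4 dp: 0.6953

0.6953


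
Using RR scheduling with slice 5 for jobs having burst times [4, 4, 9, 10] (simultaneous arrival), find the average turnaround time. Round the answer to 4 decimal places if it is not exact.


Time quantum = 5
Execution trace:
  J1 runs 4 units, time = 4
  J2 runs 4 units, time = 8
  J3 runs 5 units, time = 13
  J4 runs 5 units, time = 18
  J3 runs 4 units, time = 22
  J4 runs 5 units, time = 27
Finish times: [4, 8, 22, 27]
Average turnaround = 61/4 = 15.25

15.25


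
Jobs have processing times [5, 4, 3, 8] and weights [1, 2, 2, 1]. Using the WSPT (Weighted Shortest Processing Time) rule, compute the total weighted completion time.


Compute p/w ratios and sort ascending (WSPT): [(3, 2), (4, 2), (5, 1), (8, 1)]
Compute weighted completion times:
  Job (p=3,w=2): C=3, w*C=2*3=6
  Job (p=4,w=2): C=7, w*C=2*7=14
  Job (p=5,w=1): C=12, w*C=1*12=12
  Job (p=8,w=1): C=20, w*C=1*20=20
Total weighted completion time = 52

52


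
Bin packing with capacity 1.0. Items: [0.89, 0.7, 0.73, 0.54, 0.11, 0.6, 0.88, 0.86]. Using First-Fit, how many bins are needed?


Place items sequentially using First-Fit:
  Item 0.89 -> new Bin 1
  Item 0.7 -> new Bin 2
  Item 0.73 -> new Bin 3
  Item 0.54 -> new Bin 4
  Item 0.11 -> Bin 1 (now 1.0)
  Item 0.6 -> new Bin 5
  Item 0.88 -> new Bin 6
  Item 0.86 -> new Bin 7
Total bins used = 7

7


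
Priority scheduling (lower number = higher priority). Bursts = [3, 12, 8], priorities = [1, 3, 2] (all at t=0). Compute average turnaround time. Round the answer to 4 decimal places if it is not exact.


Sort by priority (ascending = highest first):
Order: [(1, 3), (2, 8), (3, 12)]
Completion times:
  Priority 1, burst=3, C=3
  Priority 2, burst=8, C=11
  Priority 3, burst=12, C=23
Average turnaround = 37/3 = 12.3333

12.3333


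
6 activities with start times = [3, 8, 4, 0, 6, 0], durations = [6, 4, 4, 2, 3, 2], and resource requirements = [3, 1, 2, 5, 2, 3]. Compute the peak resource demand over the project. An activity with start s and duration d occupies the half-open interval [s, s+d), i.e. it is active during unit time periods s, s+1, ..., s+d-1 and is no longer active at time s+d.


Each activity i is active on [start_i, start_i + duration_i).
Compute total resource usage per time slot:
  t=0: active resources = [5, 3], total = 8
  t=1: active resources = [5, 3], total = 8
  t=2: active resources = [], total = 0
  t=3: active resources = [3], total = 3
  t=4: active resources = [3, 2], total = 5
  t=5: active resources = [3, 2], total = 5
  t=6: active resources = [3, 2, 2], total = 7
  t=7: active resources = [3, 2, 2], total = 7
  t=8: active resources = [3, 1, 2], total = 6
  t=9: active resources = [1], total = 1
  t=10: active resources = [1], total = 1
  t=11: active resources = [1], total = 1
Peak resource demand = 8

8


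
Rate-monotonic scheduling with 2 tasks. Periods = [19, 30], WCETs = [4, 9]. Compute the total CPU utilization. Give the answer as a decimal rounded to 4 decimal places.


Compute individual utilizations (exact fractions):
  Task 1: C/T = 4/19 (approx. 0.2105)
  Task 2: C/T = 9/30 = 3/10 (approx. 0.3)
Total utilization U = 4/19 + 3/10 = 97/190
Rounded to 4 decimal places: U = 0.5105
RM (Liu & Layland) bound for 2 tasks = 0.828427; compare with U = 97/190 (approx. 0.510526)
U <= bound, so schedulable by RM sufficient condition.

0.5105


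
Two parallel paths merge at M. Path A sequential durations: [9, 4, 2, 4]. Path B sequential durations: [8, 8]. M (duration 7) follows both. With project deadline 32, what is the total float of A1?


Forward pass: ES(A1) = sum of predecessors on chain A = 0
EF = ES + duration = 0 + 9 = 9
Backward pass: LF(M) = deadline = 32; LS(M) = 32 - 7 = 25
LF(A1) = LS(M) - sum(successors on chain A) = 25 - 10 = 15
LS = LF - duration = 15 - 9 = 6
Total float = LS - ES = 6 - 0 = 6

6


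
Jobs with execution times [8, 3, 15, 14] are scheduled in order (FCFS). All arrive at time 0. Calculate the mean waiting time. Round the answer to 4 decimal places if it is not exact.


FCFS order (as given): [8, 3, 15, 14]
Waiting times:
  Job 1: wait = 0
  Job 2: wait = 8
  Job 3: wait = 11
  Job 4: wait = 26
Sum of waiting times = 45
Average waiting time = 45/4 = 11.25

11.25


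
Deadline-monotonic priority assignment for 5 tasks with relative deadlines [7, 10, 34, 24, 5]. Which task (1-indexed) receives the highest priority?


Sort tasks by relative deadline (ascending):
  Task 5: deadline = 5
  Task 1: deadline = 7
  Task 2: deadline = 10
  Task 4: deadline = 24
  Task 3: deadline = 34
Priority order (highest first): [5, 1, 2, 4, 3]
Highest priority task = 5

5


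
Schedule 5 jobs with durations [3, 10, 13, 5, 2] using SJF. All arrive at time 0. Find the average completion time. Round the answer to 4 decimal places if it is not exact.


SJF order (ascending): [2, 3, 5, 10, 13]
Completion times:
  Job 1: burst=2, C=2
  Job 2: burst=3, C=5
  Job 3: burst=5, C=10
  Job 4: burst=10, C=20
  Job 5: burst=13, C=33
Average completion = 70/5 = 14.0

14.0


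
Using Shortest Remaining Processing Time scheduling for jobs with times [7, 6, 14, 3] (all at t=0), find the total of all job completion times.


Since all jobs arrive at t=0, SRPT equals SPT ordering.
SPT order: [3, 6, 7, 14]
Completion times:
  Job 1: p=3, C=3
  Job 2: p=6, C=9
  Job 3: p=7, C=16
  Job 4: p=14, C=30
Total completion time = 3 + 9 + 16 + 30 = 58

58


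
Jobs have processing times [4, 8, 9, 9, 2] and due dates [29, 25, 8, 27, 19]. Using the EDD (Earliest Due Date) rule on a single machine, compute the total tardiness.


Sort by due date (EDD order): [(9, 8), (2, 19), (8, 25), (9, 27), (4, 29)]
Compute completion times and tardiness:
  Job 1: p=9, d=8, C=9, tardiness=max(0,9-8)=1
  Job 2: p=2, d=19, C=11, tardiness=max(0,11-19)=0
  Job 3: p=8, d=25, C=19, tardiness=max(0,19-25)=0
  Job 4: p=9, d=27, C=28, tardiness=max(0,28-27)=1
  Job 5: p=4, d=29, C=32, tardiness=max(0,32-29)=3
Total tardiness = 5

5


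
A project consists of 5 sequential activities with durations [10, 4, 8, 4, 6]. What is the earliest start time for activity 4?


Activity 4 starts after activities 1 through 3 complete.
Predecessor durations: [10, 4, 8]
ES = 10 + 4 + 8 = 22

22


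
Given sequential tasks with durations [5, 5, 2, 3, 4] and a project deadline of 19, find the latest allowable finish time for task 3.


LF(activity 3) = deadline - sum of successor durations
Successors: activities 4 through 5 with durations [3, 4]
Sum of successor durations = 7
LF = 19 - 7 = 12

12


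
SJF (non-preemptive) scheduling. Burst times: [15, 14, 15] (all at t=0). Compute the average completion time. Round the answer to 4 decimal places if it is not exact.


SJF order (ascending): [14, 15, 15]
Completion times:
  Job 1: burst=14, C=14
  Job 2: burst=15, C=29
  Job 3: burst=15, C=44
Average completion = 87/3 = 29.0

29.0


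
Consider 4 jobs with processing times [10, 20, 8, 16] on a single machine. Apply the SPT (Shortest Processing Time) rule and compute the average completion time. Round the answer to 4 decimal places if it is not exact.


Sort jobs by processing time (SPT order): [8, 10, 16, 20]
Compute completion times sequentially:
  Job 1: processing = 8, completes at 8
  Job 2: processing = 10, completes at 18
  Job 3: processing = 16, completes at 34
  Job 4: processing = 20, completes at 54
Sum of completion times = 114
Average completion time = 114/4 = 28.5

28.5


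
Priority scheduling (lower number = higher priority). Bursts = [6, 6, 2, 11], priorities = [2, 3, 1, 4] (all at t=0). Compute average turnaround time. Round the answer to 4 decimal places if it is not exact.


Sort by priority (ascending = highest first):
Order: [(1, 2), (2, 6), (3, 6), (4, 11)]
Completion times:
  Priority 1, burst=2, C=2
  Priority 2, burst=6, C=8
  Priority 3, burst=6, C=14
  Priority 4, burst=11, C=25
Average turnaround = 49/4 = 12.25

12.25


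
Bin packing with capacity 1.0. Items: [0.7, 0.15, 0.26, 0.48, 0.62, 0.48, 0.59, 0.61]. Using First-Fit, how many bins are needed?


Place items sequentially using First-Fit:
  Item 0.7 -> new Bin 1
  Item 0.15 -> Bin 1 (now 0.85)
  Item 0.26 -> new Bin 2
  Item 0.48 -> Bin 2 (now 0.74)
  Item 0.62 -> new Bin 3
  Item 0.48 -> new Bin 4
  Item 0.59 -> new Bin 5
  Item 0.61 -> new Bin 6
Total bins used = 6

6


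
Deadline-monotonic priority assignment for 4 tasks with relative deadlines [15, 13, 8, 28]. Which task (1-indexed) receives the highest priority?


Sort tasks by relative deadline (ascending):
  Task 3: deadline = 8
  Task 2: deadline = 13
  Task 1: deadline = 15
  Task 4: deadline = 28
Priority order (highest first): [3, 2, 1, 4]
Highest priority task = 3

3


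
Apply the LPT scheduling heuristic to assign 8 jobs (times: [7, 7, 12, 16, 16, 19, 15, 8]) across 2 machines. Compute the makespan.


Sort jobs in decreasing order (LPT): [19, 16, 16, 15, 12, 8, 7, 7]
Assign each job to the least loaded machine:
  Machine 1: jobs [19, 15, 8, 7], load = 49
  Machine 2: jobs [16, 16, 12, 7], load = 51
Makespan = max load = 51

51


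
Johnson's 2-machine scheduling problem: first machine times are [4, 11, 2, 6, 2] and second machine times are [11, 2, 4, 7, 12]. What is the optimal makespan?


Apply Johnson's rule:
  Group 1 (a <= b): [(3, 2, 4), (5, 2, 12), (1, 4, 11), (4, 6, 7)]
  Group 2 (a > b): [(2, 11, 2)]
Optimal job order: [3, 5, 1, 4, 2]
Schedule:
  Job 3: M1 done at 2, M2 done at 6
  Job 5: M1 done at 4, M2 done at 18
  Job 1: M1 done at 8, M2 done at 29
  Job 4: M1 done at 14, M2 done at 36
  Job 2: M1 done at 25, M2 done at 38
Makespan = 38

38


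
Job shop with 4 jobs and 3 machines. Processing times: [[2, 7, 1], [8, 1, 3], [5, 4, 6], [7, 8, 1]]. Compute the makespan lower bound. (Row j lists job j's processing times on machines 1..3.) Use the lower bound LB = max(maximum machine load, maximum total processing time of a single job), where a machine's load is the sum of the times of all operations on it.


Machine loads:
  Machine 1: 2 + 8 + 5 + 7 = 22
  Machine 2: 7 + 1 + 4 + 8 = 20
  Machine 3: 1 + 3 + 6 + 1 = 11
Max machine load = 22
Job totals:
  Job 1: 10
  Job 2: 12
  Job 3: 15
  Job 4: 16
Max job total = 16
Lower bound = max(22, 16) = 22

22


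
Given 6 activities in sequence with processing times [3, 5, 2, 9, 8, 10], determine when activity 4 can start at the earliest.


Activity 4 starts after activities 1 through 3 complete.
Predecessor durations: [3, 5, 2]
ES = 3 + 5 + 2 = 10

10


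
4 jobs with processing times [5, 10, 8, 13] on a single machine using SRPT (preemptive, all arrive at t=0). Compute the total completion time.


Since all jobs arrive at t=0, SRPT equals SPT ordering.
SPT order: [5, 8, 10, 13]
Completion times:
  Job 1: p=5, C=5
  Job 2: p=8, C=13
  Job 3: p=10, C=23
  Job 4: p=13, C=36
Total completion time = 5 + 13 + 23 + 36 = 77

77


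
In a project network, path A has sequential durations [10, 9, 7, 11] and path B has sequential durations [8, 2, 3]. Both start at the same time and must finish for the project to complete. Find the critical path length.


Path A total = 10 + 9 + 7 + 11 = 37
Path B total = 8 + 2 + 3 = 13
Critical path = longest path = max(37, 13) = 37

37


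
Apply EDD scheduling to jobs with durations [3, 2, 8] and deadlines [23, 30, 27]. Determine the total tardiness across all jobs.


Sort by due date (EDD order): [(3, 23), (8, 27), (2, 30)]
Compute completion times and tardiness:
  Job 1: p=3, d=23, C=3, tardiness=max(0,3-23)=0
  Job 2: p=8, d=27, C=11, tardiness=max(0,11-27)=0
  Job 3: p=2, d=30, C=13, tardiness=max(0,13-30)=0
Total tardiness = 0

0


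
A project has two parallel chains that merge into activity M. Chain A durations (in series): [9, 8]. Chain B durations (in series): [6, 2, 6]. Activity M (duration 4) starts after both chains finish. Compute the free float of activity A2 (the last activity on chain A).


ES(A2) = sum of predecessors on chain A = 9
EF(A2) = ES + duration = 9 + 8 = 17
Successor of A2 is M. ES(M) = max(sum(A), sum(B)) = max(17, 14) = 17
Free float = ES(successor) - EF(current) = 17 - 17 = 0

0


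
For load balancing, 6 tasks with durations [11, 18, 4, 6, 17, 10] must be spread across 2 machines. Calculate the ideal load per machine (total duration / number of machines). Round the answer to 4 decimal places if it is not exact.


Total processing time = 11 + 18 + 4 + 6 + 17 + 10 = 66
Number of machines = 2
Ideal balanced load = 66 / 2 = 33.0

33.0


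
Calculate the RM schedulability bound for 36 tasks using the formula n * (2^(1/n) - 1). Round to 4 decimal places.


Compute 2^(1/36) = 1.0194406437
Subtract 1: 1.0194406437 - 1 = 0.0194406437
Multiply by n: 36 * 0.0194406437 = 0.6998631732
Round to 4 dp: 0.6999

0.6999


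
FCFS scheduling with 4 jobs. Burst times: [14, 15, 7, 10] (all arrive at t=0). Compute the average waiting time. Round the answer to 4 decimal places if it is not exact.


FCFS order (as given): [14, 15, 7, 10]
Waiting times:
  Job 1: wait = 0
  Job 2: wait = 14
  Job 3: wait = 29
  Job 4: wait = 36
Sum of waiting times = 79
Average waiting time = 79/4 = 19.75

19.75


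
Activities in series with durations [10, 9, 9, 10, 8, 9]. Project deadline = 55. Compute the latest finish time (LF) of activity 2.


LF(activity 2) = deadline - sum of successor durations
Successors: activities 3 through 6 with durations [9, 10, 8, 9]
Sum of successor durations = 36
LF = 55 - 36 = 19

19


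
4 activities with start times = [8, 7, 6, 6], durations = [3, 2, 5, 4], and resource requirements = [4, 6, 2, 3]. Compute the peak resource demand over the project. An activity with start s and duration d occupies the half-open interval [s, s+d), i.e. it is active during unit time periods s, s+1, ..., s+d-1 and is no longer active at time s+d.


Each activity i is active on [start_i, start_i + duration_i).
Compute total resource usage per time slot:
  t=0: active resources = [], total = 0
  t=1: active resources = [], total = 0
  t=2: active resources = [], total = 0
  t=3: active resources = [], total = 0
  t=4: active resources = [], total = 0
  t=5: active resources = [], total = 0
  t=6: active resources = [2, 3], total = 5
  t=7: active resources = [6, 2, 3], total = 11
  t=8: active resources = [4, 6, 2, 3], total = 15
  t=9: active resources = [4, 2, 3], total = 9
  t=10: active resources = [4, 2], total = 6
Peak resource demand = 15

15
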